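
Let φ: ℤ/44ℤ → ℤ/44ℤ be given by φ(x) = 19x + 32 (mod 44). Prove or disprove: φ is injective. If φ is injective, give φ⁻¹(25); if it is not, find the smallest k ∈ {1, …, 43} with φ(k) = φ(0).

Suppose φ(s) = φ(t) in ℤ/44ℤ. Then 19s + 32 ≡ 19t + 32 (mod 44), therefore 19(s − t) ≡ 0 (mod 44).
Since gcd(19, 44) = 1, 19 is invertible modulo 44, hence s − t ≡ 0 (mod 44), i.e. s = t.
So φ is injective.
We now compute 19⁻¹ mod 44 explicitly. Euclid's algorithm: 44 = 2·19 + 6, 19 = 3·6 + 1; back-substituting gives 1 = 7·19 − 3·44, so 19⁻¹ ≡ 7 (mod 44).
Since φ is injective, we compute φ⁻¹(25): solve 19x + 32 ≡ 25 (mod 44), i.e. 19x ≡ 37 (mod 44).
Multiplying by 19⁻¹ = 7 gives x ≡ 7·37 = 259 = 5·44 + 39 ≡ 39 (mod 44).
Check: φ(39) = 19·39 + 32 = 773 = 17·44 + 25 ≡ 25 (mod 44).

39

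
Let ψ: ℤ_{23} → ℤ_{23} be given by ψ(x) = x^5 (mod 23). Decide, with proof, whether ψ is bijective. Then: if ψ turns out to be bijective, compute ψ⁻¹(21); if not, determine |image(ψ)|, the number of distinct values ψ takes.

Since 23 is prime, the nonzero elements of ℤ_{23} form a cyclic group of order 22.
As gcd(5, 22) = 1, raising to the 5th power is a bijection on this group: if a^5 ≡ b^5 then (ab^{−1})^5 = 1, and the only element of order dividing gcd(5, 22) = 1 is 1, so a = b.
With ψ(0) = 0 this makes ψ injective on all of ℤ_{23}, hence bijective (finite equal-size domain and codomain). In particular ψ is bijective.
Since ψ is bijective, we find the preimage of 21. The inverse of x ↦ x^5 on (ℤ_{23})^× is x ↦ x^9, because 5·9 = 45 = 2·22 + 1 ≡ 1 (mod 22) and x^{22} = 1 for x ≠ 0 (Fermat). So ψ⁻¹(21) = 21^9 mod 23.
Repeated squaring mod 23: 21^1 ≡ 21, 21^2 ≡ 21² = 441 ≡ 4, 21^4 ≡ 4² = 16, 21^8 ≡ 16² = 256 ≡ 3. Since 9 = 8 + 1, 21^9 ≡ 3·21: 3·21 = 63 ≡ 17. So 21^9 ≡ 17 (mod 23).
Hence ψ⁻¹(21) = 17.

17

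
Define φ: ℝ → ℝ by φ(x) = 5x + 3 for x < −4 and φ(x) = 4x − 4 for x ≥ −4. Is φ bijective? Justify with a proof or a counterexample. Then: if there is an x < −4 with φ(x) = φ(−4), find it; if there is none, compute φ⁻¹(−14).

-23/5

Both pieces are strictly increasing (slopes 5 and 4), so each is injective on its own interval.
The left piece maps (−∞, −4) onto (−∞, −17); the right piece maps [−4, ∞) onto [−20, ∞).
These images overlap. In particular φ(−4) = −20 (right piece), and solving 5x + 3 = −20 on the left piece gives x = −23/5 < −4.
So φ(−23/5) = φ(−4) with −23/5 ≠ −4, and φ is not injective, hence not bijective. This x = −23/5 is the requested value below −4.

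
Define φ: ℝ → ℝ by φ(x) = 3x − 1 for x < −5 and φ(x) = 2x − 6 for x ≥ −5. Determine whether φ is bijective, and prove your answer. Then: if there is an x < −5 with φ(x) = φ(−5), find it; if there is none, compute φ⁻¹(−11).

-5/2

Both pieces are strictly increasing (slopes 3 and 2), so each is injective on its own interval.
The left piece maps (−∞, −5) onto (−∞, −16); the right piece maps [−5, ∞) onto [−16, ∞).
Since −16 = −16, the images partition ℝ: φ is injective and surjective, hence bijective.
Because the two images are disjoint, no x < −5 has φ(x) = φ(−5), so we compute φ⁻¹(−11): −11 lies in [−16, ∞), so solve 2x − 6 = −11: x = (−11 + 6)/2 = −5/2.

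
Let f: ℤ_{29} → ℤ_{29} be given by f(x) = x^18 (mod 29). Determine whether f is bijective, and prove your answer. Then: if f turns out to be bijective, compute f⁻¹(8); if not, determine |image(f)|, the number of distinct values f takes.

15

f(14): Repeated squaring mod 29: 14^1 ≡ 14, 14^2 ≡ 14² = 196 ≡ 22, 14^4 ≡ 22² = 484 ≡ 20, 14^8 ≡ 20² = 400 ≡ 23, 14^16 ≡ 23² = 529 ≡ 7. Since 18 = 16 + 2, 14^18 ≡ 7·22: 7·22 = 154 ≡ 9. So 14^18 ≡ 9 (mod 29).
f(15): Repeated squaring mod 29: 15^1 ≡ 15, 15^2 ≡ 15² = 225 ≡ 22, 15^4 ≡ 22² = 484 ≡ 20, 15^8 ≡ 20² = 400 ≡ 23, 15^16 ≡ 23² = 529 ≡ 7. Since 18 = 16 + 2, 15^18 ≡ 7·22: 7·22 = 154 ≡ 9. So 15^18 ≡ 9 (mod 29).
So f(14) = f(15) = 9 while 14 ≠ 15, therefore f is not injective, hence not bijective.
Since f is not bijective, we determine |image(f)|. Computing x^18 mod 29 for each x (by repeated squaring, reducing mod 29 at every step), the values f(0), f(1), …, f(28) are: 0, 1, 13, 6, 24, 16, 20, 23, 22, 7, 5, 4, 28, 25, 9, 9, 25, 28, 4, 5, 7, 22, 23, 20, 16, 24, 6, 13, 1.
The distinct values are {0, 1, 4, 5, 6, 7, 9, 13, 16, 20, 22, 23, 24, 25, 28}; there are 15 of them.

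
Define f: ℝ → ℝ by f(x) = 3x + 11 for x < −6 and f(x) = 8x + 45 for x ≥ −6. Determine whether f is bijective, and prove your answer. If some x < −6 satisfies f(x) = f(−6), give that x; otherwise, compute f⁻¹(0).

-45/8

Both pieces are strictly increasing (slopes 3 and 8), so each is injective on its own interval.
The left piece maps (−∞, −6) onto (−∞, −7); the right piece maps [−6, ∞) onto [−3, ∞).
The images leave a gap (−7 has no preimage), so f is not surjective, hence not bijective.
Because the two images are disjoint, no x < −6 has f(x) = f(−6), so we compute f⁻¹(0): 0 lies in [−3, ∞), so solve 8x + 45 = 0: x = (0 − 45)/8 = −45/8.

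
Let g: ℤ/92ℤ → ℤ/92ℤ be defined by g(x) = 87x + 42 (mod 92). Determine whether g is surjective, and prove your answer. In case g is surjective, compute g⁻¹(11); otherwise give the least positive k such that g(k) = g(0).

Since gcd(87, 92) = 1, 87 is invertible modulo 92. Euclid's algorithm: 92 = 1·87 + 5, 87 = 17·5 + 2, 5 = 2·2 + 1; back-substituting gives 1 = 55·87 − 52·92, so 87⁻¹ ≡ 55 (mod 92).
Then y ↦ 55(y − 42) is a two-sided inverse to g, so every y ∈ ℤ/92ℤ has a preimage.
So g is surjective.
Since g is surjective, we compute g⁻¹(11): solve 87x + 42 ≡ 11 (mod 92), i.e. 87x ≡ 61 (mod 92).
Multiplying by 87⁻¹ = 55 gives x ≡ 55·61 = 3355 = 36·92 + 43 ≡ 43 (mod 92).
Check: g(43) = 87·43 + 42 = 3783 = 41·92 + 11 ≡ 11 (mod 92).

43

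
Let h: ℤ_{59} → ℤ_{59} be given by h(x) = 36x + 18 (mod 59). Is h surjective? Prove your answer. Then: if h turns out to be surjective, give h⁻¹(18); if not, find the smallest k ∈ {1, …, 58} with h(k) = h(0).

0

Since gcd(36, 59) = 1, 36 is invertible modulo 59. Euclid's algorithm: 59 = 1·36 + 23, 36 = 1·23 + 13, 23 = 1·13 + 10, 13 = 1·10 + 3, 10 = 3·3 + 1; back-substituting gives 1 = 41·36 − 25·59, so 36⁻¹ ≡ 41 (mod 59).
For any y ∈ ℤ_{59}, x = 41(y − 18) mod 59 satisfies h(x) = 36·41(y − 18) + 18 ≡ y (since 36·41 ≡ 1 mod 59). So every y has a preimage.
Hence h is surjective.
Since h is surjective, we find h⁻¹(18): we need 36x ≡ 18 − 18 ≡ 0 (mod 59). Using 36⁻¹ = 41: x ≡ 41·0 = 0, so x = 0.
Check: h(0) = 36·0 + 18 = 18 ≡ 18 (mod 59).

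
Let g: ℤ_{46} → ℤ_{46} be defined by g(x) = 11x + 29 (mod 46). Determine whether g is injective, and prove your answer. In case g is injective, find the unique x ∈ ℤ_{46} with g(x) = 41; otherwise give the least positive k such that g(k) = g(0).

22

Suppose g(s) = g(t) in ℤ_{46}. Then 11s + 29 ≡ 11t + 29 (mod 46), hence 11(s − t) ≡ 0 (mod 46).
Since gcd(11, 46) = 1, 11 is invertible modulo 46, hence s − t ≡ 0 (mod 46), i.e. s = t.
So g is injective.
We now compute 11⁻¹ mod 46 explicitly. Euclid's algorithm: 46 = 4·11 + 2, 11 = 5·2 + 1; back-substituting gives 1 = 21·11 − 5·46, so 11⁻¹ ≡ 21 (mod 46).
Since g is injective, we compute g⁻¹(41): solve 11x + 29 ≡ 41 (mod 46), i.e. 11x ≡ 12 (mod 46).
Multiplying by 11⁻¹ = 21 gives x ≡ 21·12 = 252 = 5·46 + 22 ≡ 22 (mod 46).
Check: g(22) = 11·22 + 29 = 271 = 5·46 + 41 ≡ 41 (mod 46).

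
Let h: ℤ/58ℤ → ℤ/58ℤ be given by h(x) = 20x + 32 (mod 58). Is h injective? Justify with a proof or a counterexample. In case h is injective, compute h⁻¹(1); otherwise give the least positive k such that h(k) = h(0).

Recall that injectivity means: for all a, b in the domain, h(a) = h(b) implies a = b.
We have gcd(20, 58) = 2 > 1. Taking a = 0 and b = 29: h(0) = 32 and h(29) = 20·29 + 32 = 612 ≡ 32 (mod 58).
So h(0) = h(29) while 0 ≠ 29, thus h is not injective.
Since h is not injective, we find the least positive k with h(k) = h(0): this means 20k ≡ 0 (mod 58), i.e. 58 ∣ 20k. Since gcd(20, 58) = 2, dividing through by 2 this holds exactly when 29 ∣ 10k, and as gcd(10, 29) = 1, exactly when 29 ∣ k.
The smallest positive such k is 29.

29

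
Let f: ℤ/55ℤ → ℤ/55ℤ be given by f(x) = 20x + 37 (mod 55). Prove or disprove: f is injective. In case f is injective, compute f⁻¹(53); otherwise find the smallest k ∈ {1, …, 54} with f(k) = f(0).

By definition, f is injective if f(x_1) = f(x_2) implies x_1 = x_2.
We have gcd(20, 55) = 5 > 1. Taking x_1 = 0 and x_2 = 11: f(0) = 37 and f(11) = 20·11 + 37 = 257 ≡ 37 (mod 55).
So f(0) = f(11) while 0 ≠ 11, thus f is not injective.
Since f is not injective, we find the least positive k with f(k) = f(0): this means 20k ≡ 0 (mod 55), i.e. 55 ∣ 20k. Since gcd(20, 55) = 5, dividing through by 5 this holds exactly when 11 ∣ 4k, and as gcd(4, 11) = 1, exactly when 11 ∣ k.
The smallest positive such k is 11.

11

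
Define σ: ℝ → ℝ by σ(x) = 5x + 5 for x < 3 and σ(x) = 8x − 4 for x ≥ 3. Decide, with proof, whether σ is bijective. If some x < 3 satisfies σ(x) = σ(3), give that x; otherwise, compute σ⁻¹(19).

14/5

Both pieces are strictly increasing (slopes 5 and 8), so each is injective on its own interval.
The left piece maps (−∞, 3) onto (−∞, 20); the right piece maps [3, ∞) onto [20, ∞).
Since 20 = 20, the images partition ℝ: σ is injective and surjective, hence bijective.
Because the two images are disjoint, no x < 3 has σ(x) = σ(3), so we compute σ⁻¹(19): 19 lies in (−∞, 20), so solve 5x + 5 = 19: x = (19 − 5)/5 = 14/5.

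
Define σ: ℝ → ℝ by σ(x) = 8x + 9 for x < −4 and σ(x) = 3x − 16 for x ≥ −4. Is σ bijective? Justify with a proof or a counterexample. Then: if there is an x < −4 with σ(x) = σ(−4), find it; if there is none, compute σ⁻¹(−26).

Both pieces are strictly increasing (slopes 8 and 3), so each is injective on its own interval.
The left piece maps (−∞, −4) onto (−∞, −23); the right piece maps [−4, ∞) onto [−28, ∞).
These images overlap. In particular σ(−4) = −28 (right piece), and solving 8x + 9 = −28 on the left piece gives x = −37/8 < −4.
So σ(−37/8) = σ(−4) with −37/8 ≠ −4, and σ is not injective, hence not bijective. This x = −37/8 is the requested value below −4.

-37/8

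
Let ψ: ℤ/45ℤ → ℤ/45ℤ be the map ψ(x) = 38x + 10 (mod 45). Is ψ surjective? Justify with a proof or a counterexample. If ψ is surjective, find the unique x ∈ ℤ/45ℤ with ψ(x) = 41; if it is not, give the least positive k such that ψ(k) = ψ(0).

2

By definition, surjectivity means every element of the codomain has a preimage under ψ.
Since gcd(38, 45) = 1, 38 is invertible modulo 45. Euclid's algorithm: 45 = 1·38 + 7, 38 = 5·7 + 3, 7 = 2·3 + 1; back-substituting gives 1 = 32·38 − 27·45, so 38⁻¹ ≡ 32 (mod 45).
For any y ∈ ℤ/45ℤ, x = 32(y − 10) mod 45 satisfies ψ(x) = 38·32(y − 10) + 10 ≡ y (since 38·32 ≡ 1 mod 45). So every y has a preimage.
Therefore ψ is surjective.
Since ψ is surjective, we compute ψ⁻¹(41): solve 38x + 10 ≡ 41 (mod 45), i.e. 38x ≡ 31 (mod 45).
Multiplying by 38⁻¹ = 32 gives x ≡ 32·31 = 992 = 22·45 + 2 ≡ 2 (mod 45).
Check: ψ(2) = 38·2 + 10 = 86 = 1·45 + 41 ≡ 41 (mod 45).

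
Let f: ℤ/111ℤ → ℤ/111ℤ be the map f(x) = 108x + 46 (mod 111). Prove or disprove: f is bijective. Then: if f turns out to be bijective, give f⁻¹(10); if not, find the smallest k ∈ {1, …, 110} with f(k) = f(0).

37

Recall: injectivity means: for all u, v in the domain, f(u) = f(v) implies u = v.
We have gcd(108, 111) = 3 > 1. Taking u = 0 and v = 37: f(0) = 46 and f(37) = 108·37 + 46 = 4042 ≡ 46 (mod 111).
So f(0) = f(37) while 0 ≠ 37, hence f is not injective, hence not bijective.
Since f is not bijective, we find the least positive k with f(k) = f(0): this means 108k ≡ 0 (mod 111), i.e. 111 ∣ 108k. Since gcd(108, 111) = 3, dividing through by 3 this holds exactly when 37 ∣ 36k, and as gcd(36, 37) = 1, exactly when 37 ∣ k.
The smallest positive such k is 37.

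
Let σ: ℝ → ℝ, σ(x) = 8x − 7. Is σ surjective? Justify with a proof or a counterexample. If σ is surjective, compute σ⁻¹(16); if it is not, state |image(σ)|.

23/8

Recall that surjectivity means every element of the codomain has a preimage under σ.
For any y ∈ ℝ, x = (y + 7)/8 satisfies σ(x) = y.
Thus σ is surjective.
Since σ is surjective, we compute σ⁻¹(16) = (16 + 7)/8 = 23/8.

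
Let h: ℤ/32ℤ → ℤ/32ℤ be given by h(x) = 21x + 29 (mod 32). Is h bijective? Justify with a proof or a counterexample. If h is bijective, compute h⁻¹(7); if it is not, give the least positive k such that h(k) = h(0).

2

By definition, h is injective if h(a) = h(b) implies a = b.
Suppose h(a) = h(b) in ℤ/32ℤ. Then 21a + 29 ≡ 21b + 29 (mod 32), therefore 21(a − b) ≡ 0 (mod 32).
Since gcd(21, 32) = 1, 21 is invertible modulo 32, therefore a − b ≡ 0 (mod 32), i.e. a = b.
We now compute 21⁻¹ mod 32 explicitly. Euclid's algorithm: 32 = 1·21 + 11, 21 = 1·11 + 10, 11 = 1·10 + 1; back-substituting gives 1 = 29·21 − 19·32, so 21⁻¹ ≡ 29 (mod 32).
For any y ∈ ℤ/32ℤ, x = 29(y − 29) mod 32 satisfies h(x) = 21·29(y − 29) + 29 ≡ y (since 21·29 ≡ 1 mod 32). So every y has a preimage.
Thus h is bijective.
Since h is bijective, we find h⁻¹(7): we need 21x ≡ 7 − 29 ≡ 10 (mod 32). Using 21⁻¹ = 29: x ≡ 29·10 = 290 = 9·32 + 2, so x = 2.
Check: h(2) = 21·2 + 29 = 71 = 2·32 + 7 ≡ 7 (mod 32).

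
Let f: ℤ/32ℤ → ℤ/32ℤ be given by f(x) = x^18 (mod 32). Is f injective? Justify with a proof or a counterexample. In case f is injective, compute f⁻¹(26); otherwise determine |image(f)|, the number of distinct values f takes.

5

f(0) = 0^18 = 0.
f(2): Repeated squaring mod 32: 2^1 ≡ 2, 2^2 ≡ 2² = 4, 2^4 ≡ 4² = 16, 2^8 ≡ 16² = 256 ≡ 0, 2^16 ≡ 0² = 0. Since 18 = 16 + 2, 2^18 ≡ 0·4: 0·4 = 0. So 2^18 ≡ 0 (mod 32).
So f(0) = f(2) = 0 while 0 ≠ 2, hence f is not injective.
Since f is not injective, we determine |image(f)|. Computing x^18 mod 32 for each x (by repeated squaring, reducing mod 32 at every step), the values f(0), f(1), …, f(31) are: 0, 1, 0, 9, 0, 25, 0, 17, 0, 17, 0, 25, 0, 9, 0, 1, 0, 1, 0, 9, 0, 25, 0, 17, 0, 17, 0, 25, 0, 9, 0, 1.
The distinct values are {0, 1, 9, 17, 25}; there are 5 of them.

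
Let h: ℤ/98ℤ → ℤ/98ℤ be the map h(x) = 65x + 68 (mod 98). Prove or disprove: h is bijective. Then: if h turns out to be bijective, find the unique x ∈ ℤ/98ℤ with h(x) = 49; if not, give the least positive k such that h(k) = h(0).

If h(u) = h(v), then 65u ≡ 65v (mod 98). Because gcd(65, 98) = 1, we may cancel 65 to get u ≡ v (mod 98).
We now compute 65⁻¹ mod 98 explicitly. Euclid's algorithm: 98 = 1·65 + 33, 65 = 1·33 + 32, 33 = 1·32 + 1; back-substituting gives 1 = 95·65 − 63·98, so 65⁻¹ ≡ 95 (mod 98).
For any y ∈ ℤ/98ℤ, x = 95(y − 68) mod 98 satisfies h(x) = 65·95(y − 68) + 68 ≡ y (since 65·95 ≡ 1 mod 98). So every y has a preimage.
So h is bijective.
Since h is bijective, we compute h⁻¹(49): solve 65x + 68 ≡ 49 (mod 98), i.e. 65x ≡ 79 (mod 98).
Multiplying by 65⁻¹ = 95 gives x ≡ 95·79 = 7505 = 76·98 + 57 ≡ 57 (mod 98).
Check: h(57) = 65·57 + 68 = 3773 = 38·98 + 49 ≡ 49 (mod 98).

57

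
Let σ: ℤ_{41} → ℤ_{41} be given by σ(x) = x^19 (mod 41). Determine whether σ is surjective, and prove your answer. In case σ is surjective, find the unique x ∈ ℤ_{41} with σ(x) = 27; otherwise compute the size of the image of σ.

3

Since 41 is prime, the nonzero elements of ℤ_{41} form a cyclic group of order 40.
As gcd(19, 40) = 1, raising to the 19th power is a bijection on this group: if a^19 ≡ b^19 then (ab^{−1})^19 = 1, and the only element of order dividing gcd(19, 40) = 1 is 1, so a = b.
With σ(0) = 0 this makes σ injective on all of ℤ_{41}, hence bijective (finite equal-size domain and codomain). In particular σ is surjective.
Since σ is surjective, we find the preimage of 27. The inverse of x ↦ x^19 on (ℤ_{41})^× is x ↦ x^19, because 19·19 = 361 = 9·40 + 1 ≡ 1 (mod 40) and x^{40} = 1 for x ≠ 0 (Fermat). So σ⁻¹(27) = 27^19 mod 41.
Repeated squaring mod 41: 27^1 ≡ 27, 27^2 ≡ 27² = 729 ≡ 32, 27^4 ≡ 32² = 1024 ≡ 40, 27^8 ≡ 40² = 1600 ≡ 1, 27^16 ≡ 1² = 1. Since 19 = 16 + 2 + 1, 27^19 ≡ 1·32·27: 1·32 = 32, then 32·27 = 864 ≡ 3. So 27^19 ≡ 3 (mod 41).
Hence σ⁻¹(27) = 3.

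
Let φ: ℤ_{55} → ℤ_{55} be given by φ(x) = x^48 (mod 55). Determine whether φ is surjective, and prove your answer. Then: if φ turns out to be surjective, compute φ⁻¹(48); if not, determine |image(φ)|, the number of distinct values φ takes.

12

φ(4): Repeated squaring mod 55: 4^1 ≡ 4, 4^2 ≡ 4² = 16, 4^4 ≡ 16² = 256 ≡ 36, 4^8 ≡ 36² = 1296 ≡ 31, 4^16 ≡ 31² = 961 ≡ 26, 4^32 ≡ 26² = 676 ≡ 16. Since 48 = 32 + 16, 4^48 ≡ 16·26: 16·26 = 416 ≡ 31. So 4^48 ≡ 31 (mod 55).
φ(7): Repeated squaring mod 55: 7^1 ≡ 7, 7^2 ≡ 7² = 49, 7^4 ≡ 49² = 2401 ≡ 36, 7^8 ≡ 36² = 1296 ≡ 31, 7^16 ≡ 31² = 961 ≡ 26, 7^32 ≡ 26² = 676 ≡ 16. Since 48 = 32 + 16, 7^48 ≡ 16·26: 16·26 = 416 ≡ 31. So 7^48 ≡ 31 (mod 55).
So φ(4) = φ(7) = 31 while 4 ≠ 7, thus φ is not injective.
A non-injective map from the 55-element set ℤ_{55} to itself takes at most 54 distinct values, so it cannot be surjective. Hence φ is not surjective.
Since φ is not surjective, we determine |image(φ)|. Computing x^48 mod 55 for each x (by repeated squaring, reducing mod 55 at every step), the values φ(0), φ(1), …, φ(54) are: 0, 1, 36, 16, 31, 15, 26, 31, 16, 36, 45, 11, 1, 36, 16, 20, 26, 26, 31, 16, 25, 1, 11, 1, 36, 5, 31, 26, 26, 31, 5, 36, 1, 11, 1, 25, 16, 31, 26, 26, 20, 16, 36, 1, 11, 45, 36, 16, 31, 26, 15, 31, 16, 36, 1.
The distinct values are {0, 1, 5, 11, 15, 16, 20, 25, 26, 31, 36, 45}; there are 12 of them.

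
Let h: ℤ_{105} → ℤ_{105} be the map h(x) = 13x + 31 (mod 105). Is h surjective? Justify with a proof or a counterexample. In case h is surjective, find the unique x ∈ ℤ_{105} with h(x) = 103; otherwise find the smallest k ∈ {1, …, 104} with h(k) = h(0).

Since gcd(13, 105) = 1, 13 is invertible modulo 105. Euclid's algorithm: 105 = 8·13 + 1; back-substituting gives 1 = 97·13 − 12·105, so 13⁻¹ ≡ 97 (mod 105).
Then y ↦ 97(y − 31) is a two-sided inverse to h, so every y ∈ ℤ_{105} has a preimage.
So h is surjective.
Since h is surjective, we find h⁻¹(103): we need 13x ≡ 103 − 31 ≡ 72 (mod 105). Using 13⁻¹ = 97: x ≡ 97·72 = 6984 = 66·105 + 54, so x = 54.
Check: h(54) = 13·54 + 31 = 733 = 6·105 + 103 ≡ 103 (mod 105).

54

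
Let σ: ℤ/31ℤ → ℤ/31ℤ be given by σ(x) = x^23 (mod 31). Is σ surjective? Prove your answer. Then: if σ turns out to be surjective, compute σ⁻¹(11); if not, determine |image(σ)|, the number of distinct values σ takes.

Since 31 is prime, the nonzero elements of ℤ/31ℤ form a cyclic group of order 30.
As gcd(23, 30) = 1, raising to the 23rd power is a bijection on this group: if a^23 ≡ b^23 then (ab^{−1})^23 = 1, and the only element of order dividing gcd(23, 30) = 1 is 1, so a = b.
With σ(0) = 0 this makes σ injective on all of ℤ/31ℤ, hence bijective (finite equal-size domain and codomain). In particular σ is surjective.
Since σ is surjective, we find the preimage of 11. The inverse of x ↦ x^23 on (ℤ/31ℤ)^× is x ↦ x^17, because 23·17 = 391 = 13·30 + 1 ≡ 1 (mod 30) and x^{30} = 1 for x ≠ 0 (Fermat). So σ⁻¹(11) = 11^17 mod 31.
Repeated squaring mod 31: 11^1 ≡ 11, 11^2 ≡ 11² = 121 ≡ 28, 11^4 ≡ 28² = 784 ≡ 9, 11^8 ≡ 9² = 81 ≡ 19, 11^16 ≡ 19² = 361 ≡ 20. Since 17 = 16 + 1, 11^17 ≡ 20·11: 20·11 = 220 ≡ 3. So 11^17 ≡ 3 (mod 31).
Hence σ⁻¹(11) = 3.

3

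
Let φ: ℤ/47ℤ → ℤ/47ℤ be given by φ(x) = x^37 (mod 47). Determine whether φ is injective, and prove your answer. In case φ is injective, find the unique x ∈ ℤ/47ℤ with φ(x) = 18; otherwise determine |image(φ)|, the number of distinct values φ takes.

27

Since 47 is prime, the nonzero elements of ℤ/47ℤ form a cyclic group of order 46.
As gcd(37, 46) = 1, raising to the 37th power is a bijection on this group: if s^37 ≡ t^37 then (st^{−1})^37 = 1, and the only element of order dividing gcd(37, 46) = 1 is 1, so s = t.
With φ(0) = 0 this makes φ injective on all of ℤ/47ℤ, hence bijective (finite equal-size domain and codomain). In particular φ is injective.
Since φ is injective, we find the preimage of 18. The inverse of x ↦ x^37 on (ℤ/47ℤ)^× is x ↦ x^5, because 37·5 = 185 = 4·46 + 1 ≡ 1 (mod 46) and x^{46} = 1 for x ≠ 0 (Fermat). So φ⁻¹(18) = 18^5 mod 47.
Repeated squaring mod 47: 18^1 ≡ 18, 18^2 ≡ 18² = 324 ≡ 42, 18^4 ≡ 42² = 1764 ≡ 25. Since 5 = 4 + 1, 18^5 ≡ 25·18: 25·18 = 450 ≡ 27. So 18^5 ≡ 27 (mod 47).
Hence φ⁻¹(18) = 27.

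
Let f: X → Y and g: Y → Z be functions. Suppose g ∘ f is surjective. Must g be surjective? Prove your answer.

Let c ∈ Z. Since g ∘ f is surjective, some a ∈ X has g(f(a)) = c. Then b = f(a) ∈ Y satisfies g(b) = c. So g is surjective.

surjective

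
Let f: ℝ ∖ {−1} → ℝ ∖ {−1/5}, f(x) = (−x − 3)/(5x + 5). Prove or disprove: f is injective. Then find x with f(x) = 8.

Suppose f(x_1) = f(x_2). Cross-multiplying: (−x_1 − 3)(5x_2 + 5) = (−x_2 − 3)(5x_1 + 5).
Expanding both sides and cancelling the symmetric terms leaves 10·(x_1 − x_2) = 0. Since 10 ≠ 0, x_1 = x_2. Thus f is injective.
Solving f(x) = 8: cross-multiplying gives −x − 3 = 8(5x + 5), which rearranges to −41x = 43, so x = −43/41.

-43/41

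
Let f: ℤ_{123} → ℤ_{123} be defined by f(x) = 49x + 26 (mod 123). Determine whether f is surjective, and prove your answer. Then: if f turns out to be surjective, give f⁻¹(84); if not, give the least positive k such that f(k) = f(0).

79

By definition, f is surjective if every y in the codomain equals f(x) for some x in the domain.
Since gcd(49, 123) = 1, 49 is invertible modulo 123. Euclid's algorithm: 123 = 2·49 + 25, 49 = 1·25 + 24, 25 = 1·24 + 1; back-substituting gives 1 = 118·49 − 47·123, so 49⁻¹ ≡ 118 (mod 123).
For any y ∈ ℤ_{123}, x = 118(y − 26) mod 123 satisfies f(x) = 49·118(y − 26) + 26 ≡ y (since 49·118 ≡ 1 mod 123). So every y has a preimage.
Thus f is surjective.
Since f is surjective, we find f⁻¹(84): we need 49x ≡ 84 − 26 ≡ 58 (mod 123). Using 49⁻¹ = 118: x ≡ 118·58 = 6844 = 55·123 + 79, so x = 79.
Check: f(79) = 49·79 + 26 = 3897 = 31·123 + 84 ≡ 84 (mod 123).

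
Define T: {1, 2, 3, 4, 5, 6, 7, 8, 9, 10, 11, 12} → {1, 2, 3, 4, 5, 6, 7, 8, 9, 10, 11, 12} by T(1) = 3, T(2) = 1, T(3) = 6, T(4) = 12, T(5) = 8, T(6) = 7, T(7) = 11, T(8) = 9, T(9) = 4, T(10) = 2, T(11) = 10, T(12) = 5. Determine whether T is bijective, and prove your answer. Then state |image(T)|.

12

The values 3, 1, 6, 12, 8, 7, 11, 9, 4, 2, 10, 5 are a permutation of {1, 2, 3, 4, 5, 6, 7, 8, 9, 10, 11, 12}: each element appears exactly once.
So T is injective and surjective, hence bijective.
The image of T is {1, 2, 3, 4, 5, 6, 7, 8, 9, 10, 11, 12}, which has 12 elements.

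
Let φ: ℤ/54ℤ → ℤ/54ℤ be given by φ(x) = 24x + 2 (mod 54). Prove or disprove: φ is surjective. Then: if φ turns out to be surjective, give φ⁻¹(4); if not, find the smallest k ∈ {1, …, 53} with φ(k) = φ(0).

9

By definition, surjectivity means every element of the codomain has a preimage under φ.
Since gcd(24, 54) = 6, we have 24x ≡ 0 (mod 6) for all x, so φ(x) ≡ 2 (mod 6).
But 0 ≢ 2 (mod 6), so 0 ∈ ℤ/54ℤ has no preimage. So φ is not surjective.
Since φ is not surjective, we find the least positive k with φ(k) = φ(0): this means 24k ≡ 0 (mod 54), i.e. 54 ∣ 24k. Since gcd(24, 54) = 6, dividing through by 6 this holds exactly when 9 ∣ 4k, and as gcd(4, 9) = 1, exactly when 9 ∣ k.
The smallest positive such k is 9.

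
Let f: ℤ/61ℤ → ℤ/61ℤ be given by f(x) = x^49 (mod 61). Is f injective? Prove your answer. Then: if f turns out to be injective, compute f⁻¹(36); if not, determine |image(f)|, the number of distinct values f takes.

Since 61 is prime, the nonzero elements of ℤ/61ℤ form a cyclic group of order 60.
As gcd(49, 60) = 1, raising to the 49th power is a bijection on this group: if s^49 ≡ t^49 then (st^{−1})^49 = 1, and the only element of order dividing gcd(49, 60) = 1 is 1, so s = t.
With f(0) = 0 this makes f injective on all of ℤ/61ℤ, hence bijective (finite equal-size domain and codomain). In particular f is injective.
Since f is injective, we find the preimage of 36. The inverse of x ↦ x^49 on (ℤ/61ℤ)^× is x ↦ x^49, because 49·49 = 2401 = 40·60 + 1 ≡ 1 (mod 60) and x^{60} = 1 for x ≠ 0 (Fermat). So f⁻¹(36) = 36^49 mod 61.
Repeated squaring mod 61: 36^1 ≡ 36, 36^2 ≡ 36² = 1296 ≡ 15, 36^4 ≡ 15² = 225 ≡ 42, 36^8 ≡ 42² = 1764 ≡ 56, 36^16 ≡ 56² = 3136 ≡ 25, 36^32 ≡ 25² = 625 ≡ 15. Since 49 = 32 + 16 + 1, 36^49 ≡ 15·25·36: 15·25 = 375 ≡ 9, then 9·36 = 324 ≡ 19. So 36^49 ≡ 19 (mod 61).
Hence f⁻¹(36) = 19.

19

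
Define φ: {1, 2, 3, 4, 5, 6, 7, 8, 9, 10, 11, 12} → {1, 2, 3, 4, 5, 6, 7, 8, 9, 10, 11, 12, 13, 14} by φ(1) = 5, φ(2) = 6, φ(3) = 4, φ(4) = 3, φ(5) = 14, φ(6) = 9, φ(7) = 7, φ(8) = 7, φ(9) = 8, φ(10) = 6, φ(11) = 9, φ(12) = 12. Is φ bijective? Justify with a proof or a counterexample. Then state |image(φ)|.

9

φ(7) = 7 = φ(8) with 7 ≠ 8, so φ is not injective, hence not bijective.
The image of φ is {3, 4, 5, 6, 7, 8, 9, 12, 14}, which has 9 elements.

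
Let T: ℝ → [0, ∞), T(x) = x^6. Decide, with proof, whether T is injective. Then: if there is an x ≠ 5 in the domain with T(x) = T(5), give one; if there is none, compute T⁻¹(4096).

-5

T(5) = 15625 = (−5)^6 = T(−5) (since 6 is even), with 5 ≠ −5. So T is not injective.
For the follow-up, such an x exists: taking x = −5 ∈ ℝ gives T(−5) = 15625 = T(5) with −5 ≠ 5.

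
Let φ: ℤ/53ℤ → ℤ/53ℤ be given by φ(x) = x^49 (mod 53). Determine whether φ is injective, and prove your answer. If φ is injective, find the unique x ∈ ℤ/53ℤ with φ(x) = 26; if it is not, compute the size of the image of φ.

Since 53 is prime, the nonzero elements of ℤ/53ℤ form a cyclic group of order 52.
As gcd(49, 52) = 1, raising to the 49th power is a bijection on this group: if u^49 ≡ v^49 then (uv^{−1})^49 = 1, and the only element of order dividing gcd(49, 52) = 1 is 1, so u = v.
With φ(0) = 0 this makes φ injective on all of ℤ/53ℤ, hence bijective (finite equal-size domain and codomain). In particular φ is injective.
Since φ is injective, we find the preimage of 26. The inverse of x ↦ x^49 on (ℤ/53ℤ)^× is x ↦ x^17, because 49·17 = 833 = 16·52 + 1 ≡ 1 (mod 52) and x^{52} = 1 for x ≠ 0 (Fermat). So φ⁻¹(26) = 26^17 mod 53.
Repeated squaring mod 53: 26^1 ≡ 26, 26^2 ≡ 26² = 676 ≡ 40, 26^4 ≡ 40² = 1600 ≡ 10, 26^8 ≡ 10² = 100 ≡ 47, 26^16 ≡ 47² = 2209 ≡ 36. Since 17 = 16 + 1, 26^17 ≡ 36·26: 36·26 = 936 ≡ 35. So 26^17 ≡ 35 (mod 53).
Hence φ⁻¹(26) = 35.

35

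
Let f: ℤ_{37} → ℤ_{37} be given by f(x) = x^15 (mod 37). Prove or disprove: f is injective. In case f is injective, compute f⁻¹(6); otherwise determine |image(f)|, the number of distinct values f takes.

13

f(3): Repeated squaring mod 37: 3^1 ≡ 3, 3^2 ≡ 3² = 9, 3^4 ≡ 9² = 81 ≡ 7, 3^8 ≡ 7² = 49 ≡ 12. Since 15 = 8 + 4 + 2 + 1, 3^15 ≡ 12·7·9·3: 12·7 = 84 ≡ 10, then 10·9 = 90 ≡ 16, then 16·3 = 48 ≡ 11. So 3^15 ≡ 11 (mod 37).
f(4): Repeated squaring mod 37: 4^1 ≡ 4, 4^2 ≡ 4² = 16, 4^4 ≡ 16² = 256 ≡ 34, 4^8 ≡ 34² = 1156 ≡ 9. Since 15 = 8 + 4 + 2 + 1, 4^15 ≡ 9·34·16·4: 9·34 = 306 ≡ 10, then 10·16 = 160 ≡ 12, then 12·4 = 48 ≡ 11. So 4^15 ≡ 11 (mod 37).
So f(3) = f(4) = 11 while 3 ≠ 4, thus f is not injective.
Since f is not injective, we determine |image(f)|. Computing x^15 mod 37 for each x (by repeated squaring, reducing mod 37 at every step), the values f(0), f(1), …, f(36) are: 0, 1, 23, 11, 11, 29, 31, 26, 31, 10, 1, 36, 10, 29, 6, 23, 10, 14, 8, 29, 23, 27, 14, 31, 8, 27, 1, 36, 27, 6, 11, 6, 8, 26, 26, 14, 36.
The distinct values are {0, 1, 6, 8, 10, 11, 14, 23, 26, 27, 29, 31, 36}; there are 13 of them.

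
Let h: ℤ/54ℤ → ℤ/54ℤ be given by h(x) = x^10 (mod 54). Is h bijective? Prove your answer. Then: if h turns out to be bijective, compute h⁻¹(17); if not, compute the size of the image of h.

20

h(0) = 0^10 = 0.
h(6): Repeated squaring mod 54: 6^1 ≡ 6, 6^2 ≡ 6² = 36, 6^4 ≡ 36² = 1296 ≡ 0, 6^8 ≡ 0² = 0. Since 10 = 8 + 2, 6^10 ≡ 0·36: 0·36 = 0. So 6^10 ≡ 0 (mod 54).
So h(0) = h(6) = 0 while 0 ≠ 6, so h is not injective, hence not bijective.
Since h is not bijective, we determine |image(h)|. Computing x^10 mod 54 for each x (by repeated squaring, reducing mod 54 at every step), the values h(0), h(1), …, h(53) are: 0, 1, 52, 27, 4, 49, 0, 7, 46, 27, 10, 43, 0, 13, 40, 27, 16, 37, 0, 19, 34, 27, 22, 31, 0, 25, 28, 27, 28, 25, 0, 31, 22, 27, 34, 19, 0, 37, 16, 27, 40, 13, 0, 43, 10, 27, 46, 7, 0, 49, 4, 27, 52, 1.
The distinct values are {0, 1, 4, 7, 10, 13, 16, 19, 22, 25, 27, 28, 31, 34, 37, 40, 43, 46, 49, 52}; there are 20 of them.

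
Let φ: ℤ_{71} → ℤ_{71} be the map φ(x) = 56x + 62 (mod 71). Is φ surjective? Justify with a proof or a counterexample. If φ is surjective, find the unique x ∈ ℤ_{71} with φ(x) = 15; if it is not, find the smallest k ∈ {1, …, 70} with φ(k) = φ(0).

41

Since gcd(56, 71) = 1, 56 is invertible modulo 71. Euclid's algorithm: 71 = 1·56 + 15, 56 = 3·15 + 11, 15 = 1·11 + 4, 11 = 2·4 + 3, 4 = 1·3 + 1; back-substituting gives 1 = 52·56 − 41·71, so 56⁻¹ ≡ 52 (mod 71).
Then y ↦ 52(y − 62) is a two-sided inverse to φ, so every y ∈ ℤ_{71} has a preimage.
Therefore φ is surjective.
Since φ is surjective, we find φ⁻¹(15): we need 56x ≡ 15 − 62 ≡ 24 (mod 71). Using 56⁻¹ = 52: x ≡ 52·24 = 1248 = 17·71 + 41, so x = 41.
Check: φ(41) = 56·41 + 62 = 2358 = 33·71 + 15 ≡ 15 (mod 71).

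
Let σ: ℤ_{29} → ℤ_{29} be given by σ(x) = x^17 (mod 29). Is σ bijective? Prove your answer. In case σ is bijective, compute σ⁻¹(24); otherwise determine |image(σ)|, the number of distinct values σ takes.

7

Since 29 is prime, the nonzero elements of ℤ_{29} form a cyclic group of order 28.
As gcd(17, 28) = 1, raising to the 17th power is a bijection on this group: if a^17 ≡ b^17 then (ab^{−1})^17 = 1, and the only element of order dividing gcd(17, 28) = 1 is 1, so a = b.
With σ(0) = 0 this makes σ injective on all of ℤ_{29}, hence bijective (finite equal-size domain and codomain). In particular σ is bijective.
Since σ is bijective, we find the preimage of 24. The inverse of x ↦ x^17 on (ℤ_{29})^× is x ↦ x^5, because 17·5 = 85 = 3·28 + 1 ≡ 1 (mod 28) and x^{28} = 1 for x ≠ 0 (Fermat). So σ⁻¹(24) = 24^5 mod 29.
Repeated squaring mod 29: 24^1 ≡ 24, 24^2 ≡ 24² = 576 ≡ 25, 24^4 ≡ 25² = 625 ≡ 16. Since 5 = 4 + 1, 24^5 ≡ 16·24: 16·24 = 384 ≡ 7. So 24^5 ≡ 7 (mod 29).
Hence σ⁻¹(24) = 7.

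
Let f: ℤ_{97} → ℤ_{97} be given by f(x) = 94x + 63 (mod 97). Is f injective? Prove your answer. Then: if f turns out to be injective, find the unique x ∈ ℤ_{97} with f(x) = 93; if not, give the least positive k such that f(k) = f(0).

87

If f(u) = f(v), then 94u ≡ 94v (mod 97). Because gcd(94, 97) = 1, we may cancel 94 to get u ≡ v (mod 97).
Therefore f is injective.
We now compute 94⁻¹ mod 97 explicitly. Euclid's algorithm: 97 = 1·94 + 3, 94 = 31·3 + 1; back-substituting gives 1 = 32·94 − 31·97, so 94⁻¹ ≡ 32 (mod 97).
Since f is injective, we compute f⁻¹(93): solve 94x + 63 ≡ 93 (mod 97), i.e. 94x ≡ 30 (mod 97).
Multiplying by 94⁻¹ = 32 gives x ≡ 32·30 = 960 = 9·97 + 87 ≡ 87 (mod 97).
Check: f(87) = 94·87 + 63 = 8241 = 84·97 + 93 ≡ 93 (mod 97).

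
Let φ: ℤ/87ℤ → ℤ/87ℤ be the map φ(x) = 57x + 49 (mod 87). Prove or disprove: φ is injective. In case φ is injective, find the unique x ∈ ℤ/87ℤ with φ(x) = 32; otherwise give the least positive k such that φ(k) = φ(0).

29

By definition, injectivity means: for all s, t in the domain, φ(s) = φ(t) implies s = t.
We have gcd(57, 87) = 3 > 1. Taking s = 0 and t = 29: φ(0) = 49 and φ(29) = 57·29 + 49 = 1702 ≡ 49 (mod 87).
So φ(0) = φ(29) while 0 ≠ 29, therefore φ is not injective.
Since φ is not injective, we find the least positive k with φ(k) = φ(0): this means 57k ≡ 0 (mod 87), i.e. 87 ∣ 57k. Since gcd(57, 87) = 3, dividing through by 3 this holds exactly when 29 ∣ 19k, and as gcd(19, 29) = 1, exactly when 29 ∣ k.
The smallest positive such k is 29.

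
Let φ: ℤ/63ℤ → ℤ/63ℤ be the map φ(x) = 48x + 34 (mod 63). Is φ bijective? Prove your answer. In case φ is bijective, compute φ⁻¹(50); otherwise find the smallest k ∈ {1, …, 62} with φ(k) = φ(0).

21

By definition, φ is injective if φ(s) = φ(t) implies s = t.
We have gcd(48, 63) = 3 > 1. Taking s = 0 and t = 21: φ(0) = 34 and φ(21) = 48·21 + 34 = 1042 ≡ 34 (mod 63).
So φ(0) = φ(21) while 0 ≠ 21, thus φ is not injective, hence not bijective.
Since φ is not bijective, we find the least positive k with φ(k) = φ(0): this means 48k ≡ 0 (mod 63), i.e. 63 ∣ 48k. Since gcd(48, 63) = 3, dividing through by 3 this holds exactly when 21 ∣ 16k, and as gcd(16, 21) = 1, exactly when 21 ∣ k.
The smallest positive such k is 21.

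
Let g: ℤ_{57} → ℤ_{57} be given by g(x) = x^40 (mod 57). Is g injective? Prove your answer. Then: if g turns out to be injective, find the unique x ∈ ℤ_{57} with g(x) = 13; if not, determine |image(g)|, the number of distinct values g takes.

20

g(8): Repeated squaring mod 57: 8^1 ≡ 8, 8^2 ≡ 8² = 64 ≡ 7, 8^4 ≡ 7² = 49, 8^8 ≡ 49² = 2401 ≡ 7, 8^16 ≡ 7² = 49, 8^32 ≡ 49² = 2401 ≡ 7. Since 40 = 32 + 8, 8^40 ≡ 7·7: 7·7 = 49. So 8^40 ≡ 49 (mod 57).
g(11): Repeated squaring mod 57: 11^1 ≡ 11, 11^2 ≡ 11² = 121 ≡ 7, 11^4 ≡ 7² = 49, 11^8 ≡ 49² = 2401 ≡ 7, 11^16 ≡ 7² = 49, 11^32 ≡ 49² = 2401 ≡ 7. Since 40 = 32 + 8, 11^40 ≡ 7·7: 7·7 = 49. So 11^40 ≡ 49 (mod 57).
So g(8) = g(11) = 49 while 8 ≠ 11, thus g is not injective.
Since g is not injective, we determine |image(g)|. Computing x^40 mod 57 for each x (by repeated squaring, reducing mod 57 at every step), the values g(0), g(1), …, g(56) are: 0, 1, 16, 24, 28, 55, 42, 7, 49, 6, 25, 49, 45, 4, 55, 9, 43, 16, 39, 19, 1, 54, 43, 28, 36, 4, 7, 30, 25, 25, 30, 7, 4, 36, 28, 43, 54, 1, 19, 39, 16, 43, 9, 55, 4, 45, 49, 25, 6, 49, 7, 42, 55, 28, 24, 16, 1.
The distinct values are {0, 1, 4, 6, 7, 9, 16, 19, 24, 25, 28, 30, 36, 39, 42, 43, 45, 49, 54, 55}; there are 20 of them.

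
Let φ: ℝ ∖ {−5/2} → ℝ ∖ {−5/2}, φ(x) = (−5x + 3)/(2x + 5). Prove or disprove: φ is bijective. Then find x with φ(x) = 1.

-2/7

Suppose φ(x_1) = φ(x_2). Cross-multiplying: (−5x_1 + 3)(2x_2 + 5) = (−5x_2 + 3)(2x_1 + 5).
Expanding both sides and cancelling the symmetric terms leaves −31·(x_1 − x_2) = 0. Since −31 ≠ 0, x_1 = x_2. Thus φ is injective.
For any y ≠ −5/2, solving y(2x + 5) = −5x + 3 for x gives a well-defined x ≠ −5/2. So φ is surjective.
Hence φ is bijective.
Solving φ(x) = 1: cross-multiplying gives −5x + 3 = 1(2x + 5), which rearranges to −7x = 2, so x = −2/7.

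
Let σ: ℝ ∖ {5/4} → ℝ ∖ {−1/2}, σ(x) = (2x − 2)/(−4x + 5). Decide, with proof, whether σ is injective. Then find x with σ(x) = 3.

17/14

Suppose σ(x_1) = σ(x_2). Cross-multiplying: (2x_1 − 2)(−4x_2 + 5) = (2x_2 − 2)(−4x_1 + 5).
Expanding both sides and cancelling the symmetric terms leaves 2·(x_1 − x_2) = 0. Since 2 ≠ 0, x_1 = x_2. Thus σ is injective.
Solving σ(x) = 3: cross-multiplying gives 2x − 2 = 3(−4x + 5), which rearranges to 14x = 17, so x = 17/14.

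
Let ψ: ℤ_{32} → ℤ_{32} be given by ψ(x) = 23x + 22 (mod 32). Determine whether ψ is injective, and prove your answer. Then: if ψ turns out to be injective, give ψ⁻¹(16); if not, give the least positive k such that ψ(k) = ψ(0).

Suppose ψ(s) = ψ(t) in ℤ_{32}. Then 23s + 22 ≡ 23t + 22 (mod 32), so 23(s − t) ≡ 0 (mod 32).
Since gcd(23, 32) = 1, 23 is invertible modulo 32, thus s − t ≡ 0 (mod 32), i.e. s = t.
Hence ψ is injective.
We now compute 23⁻¹ mod 32 explicitly. Euclid's algorithm: 32 = 1·23 + 9, 23 = 2·9 + 5, 9 = 1·5 + 4, 5 = 1·4 + 1; back-substituting gives 1 = 7·23 − 5·32, so 23⁻¹ ≡ 7 (mod 32).
Since ψ is injective, we find ψ⁻¹(16): we need 23x ≡ 16 − 22 ≡ 26 (mod 32). Using 23⁻¹ = 7: x ≡ 7·26 = 182 = 5·32 + 22, so x = 22.
Check: ψ(22) = 23·22 + 22 = 528 = 16·32 + 16 ≡ 16 (mod 32).

22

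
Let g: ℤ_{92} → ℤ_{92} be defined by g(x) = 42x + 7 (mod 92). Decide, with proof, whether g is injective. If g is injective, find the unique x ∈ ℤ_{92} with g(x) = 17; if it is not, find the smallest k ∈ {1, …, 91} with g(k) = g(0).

We have gcd(42, 92) = 2 > 1. Taking a = 0 and b = 46: g(0) = 7 and g(46) = 42·46 + 7 = 1939 ≡ 7 (mod 92).
So g(0) = g(46) while 0 ≠ 46, therefore g is not injective.
Since g is not injective, we find the least positive k with g(k) = g(0): this means 42k ≡ 0 (mod 92), i.e. 92 ∣ 42k. Since gcd(42, 92) = 2, dividing through by 2 this holds exactly when 46 ∣ 21k, and as gcd(21, 46) = 1, exactly when 46 ∣ k.
The smallest positive such k is 46.

46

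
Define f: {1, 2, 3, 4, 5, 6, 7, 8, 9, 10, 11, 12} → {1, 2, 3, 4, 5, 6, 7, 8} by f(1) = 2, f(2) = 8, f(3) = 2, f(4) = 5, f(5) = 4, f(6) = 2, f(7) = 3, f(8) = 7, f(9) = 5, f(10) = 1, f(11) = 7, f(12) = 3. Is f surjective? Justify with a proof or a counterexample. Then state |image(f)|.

No element maps to 6, so f is not surjective.
The image of f is {1, 2, 3, 4, 5, 7, 8}, which has 7 elements.

7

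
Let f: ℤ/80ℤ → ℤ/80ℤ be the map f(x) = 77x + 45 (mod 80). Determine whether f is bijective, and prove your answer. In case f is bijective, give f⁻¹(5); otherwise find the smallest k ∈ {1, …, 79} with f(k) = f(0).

40

Recall that injectivity means: for all s, t in the domain, f(s) = f(t) implies s = t.
Suppose f(s) = f(t) in ℤ/80ℤ. Then 77s + 45 ≡ 77t + 45 (mod 80), therefore 77(s − t) ≡ 0 (mod 80).
Since gcd(77, 80) = 1, 77 is invertible modulo 80, so s − t ≡ 0 (mod 80), i.e. s = t.
We now compute 77⁻¹ mod 80 explicitly. Euclid's algorithm: 80 = 1·77 + 3, 77 = 25·3 + 2, 3 = 1·2 + 1; back-substituting gives 1 = 53·77 − 51·80, so 77⁻¹ ≡ 53 (mod 80).
Then y ↦ 53(y − 45) is a two-sided inverse to f, so every y ∈ ℤ/80ℤ has a preimage.
Thus f is bijective.
Since f is bijective, we compute f⁻¹(5): solve 77x + 45 ≡ 5 (mod 80), i.e. 77x ≡ 40 (mod 80).
Multiplying by 77⁻¹ = 53 gives x ≡ 53·40 = 2120 = 26·80 + 40 ≡ 40 (mod 80).
Check: f(40) = 77·40 + 45 = 3125 = 39·80 + 5 ≡ 5 (mod 80).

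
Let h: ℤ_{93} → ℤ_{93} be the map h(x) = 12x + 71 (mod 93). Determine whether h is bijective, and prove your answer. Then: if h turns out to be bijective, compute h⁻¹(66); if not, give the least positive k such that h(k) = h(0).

31

We have gcd(12, 93) = 3 > 1. Taking a = 0 and b = 31: h(0) = 71 and h(31) = 12·31 + 71 = 443 ≡ 71 (mod 93).
So h(0) = h(31) while 0 ≠ 31, thus h is not injective, hence not bijective.
Since h is not bijective, we find the least positive k with h(k) = h(0): this means 12k ≡ 0 (mod 93), i.e. 93 ∣ 12k. Since gcd(12, 93) = 3, dividing through by 3 this holds exactly when 31 ∣ 4k, and as gcd(4, 31) = 1, exactly when 31 ∣ k.
The smallest positive such k is 31.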